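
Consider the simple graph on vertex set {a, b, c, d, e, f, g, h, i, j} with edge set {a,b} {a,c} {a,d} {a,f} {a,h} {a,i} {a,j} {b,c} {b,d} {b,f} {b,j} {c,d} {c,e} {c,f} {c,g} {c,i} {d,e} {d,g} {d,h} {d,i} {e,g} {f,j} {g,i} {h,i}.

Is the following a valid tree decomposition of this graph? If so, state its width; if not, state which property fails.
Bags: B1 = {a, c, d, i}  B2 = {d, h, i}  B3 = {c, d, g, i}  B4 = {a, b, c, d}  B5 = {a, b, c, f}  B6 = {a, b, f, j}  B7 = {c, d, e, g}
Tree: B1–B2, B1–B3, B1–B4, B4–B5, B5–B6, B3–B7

A tree decomposition must satisfy three properties: every vertex lies in some bag; for every edge, both endpoints lie together in some bag; and for every vertex, the bags containing it form a connected subtree. Here edge (a,h) lies in no bag, so the decomposition is invalid.

No — edge (a,h) lies in no bag.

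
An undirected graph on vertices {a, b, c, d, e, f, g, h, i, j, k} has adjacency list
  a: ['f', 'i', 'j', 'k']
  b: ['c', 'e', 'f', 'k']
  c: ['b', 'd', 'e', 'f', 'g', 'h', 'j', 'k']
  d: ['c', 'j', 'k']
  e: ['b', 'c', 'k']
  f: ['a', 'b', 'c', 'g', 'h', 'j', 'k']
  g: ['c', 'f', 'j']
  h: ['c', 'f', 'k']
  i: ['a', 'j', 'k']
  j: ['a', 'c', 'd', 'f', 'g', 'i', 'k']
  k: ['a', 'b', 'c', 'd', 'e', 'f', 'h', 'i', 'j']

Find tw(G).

A width-3 tree decomposition is:
Bags: B1 = {a, f, j, k}  B2 = {c, f, j, k}  B3 = {c, f, g, j}  B4 = {a, i, j, k}  B5 = {c, d, j, k}  B6 = {c, f, h, k}  B7 = {b, c, f, k}  B8 = {b, c, e, k}
Tree: B1–B2, B2–B3, B1–B4, B2–B5, B2–B6, B6–B7, B7–B8
The largest bag has 4 vertices, giving width 3; this decomposition certifies tw(G) ≤ 3. Conversely, {c, f, g, j} is a clique of size 4, and the vertices of any clique must share a bag in every tree decomposition; so some bag has ≥ 4 vertices and tw(G) ≥ 3. Therefore the treewidth is 3.

3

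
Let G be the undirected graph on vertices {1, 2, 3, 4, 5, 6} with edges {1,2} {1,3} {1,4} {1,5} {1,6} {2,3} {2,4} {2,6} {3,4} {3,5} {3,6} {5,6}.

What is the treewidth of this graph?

A width-3 tree decomposition is:
Bags: B1 = {1, 2, 3, 6}  B2 = {1, 2, 3, 4}  B3 = {1, 3, 5, 6}
Tree: B1–B2, B1–B3
Every bag has size at most 4, so the width is 4 − 1 = 3 and tw(G) ≤ 3. For the lower bound, the 4 vertices {1, 2, 3, 4} are pairwise adjacent, and any tree decomposition puts a clique entirely inside one bag — forcing width ≥ 3. Therefore the treewidth is 3.

3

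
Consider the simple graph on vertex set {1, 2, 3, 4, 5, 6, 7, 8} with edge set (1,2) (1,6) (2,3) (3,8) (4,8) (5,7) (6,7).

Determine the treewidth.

1

A width-1 tree decomposition is:
Bags: B1 = {4, 8}  B2 = {3, 8}  B3 = {2, 3}  B4 = {1, 2}  B5 = {1, 6}  B6 = {6, 7}  B7 = {5, 7}
Tree: B1–B2, B2–B3, B3–B4, B4–B5, B5–B6, B6–B7
Every bag has size at most 2, so the width is 2 − 1 = 1 and tw(G) ≤ 1. Since G has at least one edge (e.g. 4–8), it is not an edgeless graph, so tw(G) ≥ 1. Combining the bounds, tw(G) = 1.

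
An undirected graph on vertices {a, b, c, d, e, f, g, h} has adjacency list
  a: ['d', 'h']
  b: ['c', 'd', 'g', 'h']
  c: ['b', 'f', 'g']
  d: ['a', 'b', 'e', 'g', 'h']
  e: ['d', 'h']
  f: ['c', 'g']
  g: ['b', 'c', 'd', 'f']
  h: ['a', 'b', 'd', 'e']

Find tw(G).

A width-2 tree decomposition is:
Bags: B1 = {b, d, h}  B2 = {b, d, g}  B3 = {b, c, g}  B4 = {a, d, h}  B5 = {c, f, g}  B6 = {d, e, h}
Tree: B1–B2, B2–B3, B1–B4, B3–B5, B4–B6
Every bag has size at most 3, so the width is 3 − 1 = 2 and tw(G) ≤ 2. For the lower bound, the 3 vertices {b, d, g} are pairwise adjacent, and any tree decomposition puts a clique entirely inside one bag — forcing width ≥ 2. The upper and lower bounds meet at 2, so that is the treewidth.

2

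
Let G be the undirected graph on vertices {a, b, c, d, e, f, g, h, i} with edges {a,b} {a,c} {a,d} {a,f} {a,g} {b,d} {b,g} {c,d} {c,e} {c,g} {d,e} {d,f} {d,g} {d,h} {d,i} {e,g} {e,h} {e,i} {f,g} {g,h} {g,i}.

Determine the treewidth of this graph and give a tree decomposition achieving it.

Treewidth 3.
One optimal decomposition is:
Bags: B1 = {a, d, f, g}  B2 = {a, c, d, g}  B3 = {c, d, e, g}  B4 = {d, e, g, h}  B5 = {a, b, d, g}  B6 = {d, e, g, i}
Tree: B1–B2, B2–B3, B3–B4, B1–B5, B3–B6

The largest bag has 4 vertices, giving width 3; this decomposition certifies tw(G) ≤ 3. On the other hand G contains the 4-clique {d, e, g, h}. A clique must lie in a single bag of any decomposition, so no decomposition can have width below 3. Therefore the treewidth is 3.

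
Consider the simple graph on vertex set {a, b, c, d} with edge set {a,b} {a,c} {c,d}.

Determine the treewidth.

1

A width-1 tree decomposition is:
Bags: B1 = {c, d}  B2 = {a, c}  B3 = {a, b}
Tree: B1–B2, B2–B3
The largest bag has 2 vertices, giving width 1; this decomposition certifies tw(G) ≤ 1. Since G has at least one edge (e.g. d–c), it is not an edgeless graph, so tw(G) ≥ 1. Hence tw(G) = 1 exactly.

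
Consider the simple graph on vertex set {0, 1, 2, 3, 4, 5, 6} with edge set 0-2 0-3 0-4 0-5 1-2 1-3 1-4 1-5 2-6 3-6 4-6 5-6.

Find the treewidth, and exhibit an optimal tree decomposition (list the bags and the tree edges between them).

Every bag has size at most 4, so the width is 4 − 1 = 3 and tw(G) ≤ 3. For the lower bound: the 4 vertex sets {0,5}, {1,3}, {6}, {4} are disjoint, each induces a connected subgraph, and every pair is joined by at least one edge of G. Contracting each set to a single vertex therefore yields K_{4} as a minor, and since treewidth is minor-monotone, tw(G) ≥ tw(K_{4}) = 3. Hence tw(G) = 3 exactly.

Treewidth 3.
One optimal decomposition is:
Bags: B1 = {0, 1, 5, 6}  B2 = {0, 1, 3, 6}  B3 = {0, 1, 4, 6}  B4 = {0, 1, 2, 6}
Tree: B1–B2, B2–B3, B3–B4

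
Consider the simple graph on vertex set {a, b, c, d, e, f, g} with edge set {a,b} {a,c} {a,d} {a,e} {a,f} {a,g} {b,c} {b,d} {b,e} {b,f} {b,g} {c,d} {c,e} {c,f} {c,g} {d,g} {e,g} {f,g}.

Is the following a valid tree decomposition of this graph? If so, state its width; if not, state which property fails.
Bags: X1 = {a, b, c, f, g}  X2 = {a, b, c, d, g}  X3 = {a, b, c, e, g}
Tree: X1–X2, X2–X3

Yes; width 4.

Checking the three conditions: (i) the bags cover all of {a, b, c, d, e, f, g}; (ii) for each edge, some bag contains both endpoints; (iii) the bags containing any fixed vertex form a subtree. All hold, so the decomposition is valid with width 5 − 1 = 4.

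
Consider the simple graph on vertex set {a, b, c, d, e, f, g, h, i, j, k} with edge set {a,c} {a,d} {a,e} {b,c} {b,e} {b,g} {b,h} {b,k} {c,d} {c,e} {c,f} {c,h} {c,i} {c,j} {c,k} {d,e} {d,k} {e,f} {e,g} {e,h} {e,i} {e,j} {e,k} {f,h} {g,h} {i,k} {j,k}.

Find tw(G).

3

A width-3 tree decomposition is:
Bags: B1 = {c, d, e, k}  B2 = {a, c, d, e}  B3 = {b, c, e, k}  B4 = {b, c, e, h}  B5 = {c, e, i, k}  B6 = {b, e, g, h}  B7 = {c, e, j, k}  B8 = {c, e, f, h}
Tree: B1–B2, B1–B3, B3–B4, B3–B5, B4–B6, B3–B7, B4–B8
Each bag holds 4 vertices, so the decomposition has width 3, which upper-bounds the treewidth. On the other hand G contains the 4-clique {b, e, g, h}. A clique must lie in a single bag of any decomposition, so no decomposition can have width below 3. Therefore the treewidth is 3.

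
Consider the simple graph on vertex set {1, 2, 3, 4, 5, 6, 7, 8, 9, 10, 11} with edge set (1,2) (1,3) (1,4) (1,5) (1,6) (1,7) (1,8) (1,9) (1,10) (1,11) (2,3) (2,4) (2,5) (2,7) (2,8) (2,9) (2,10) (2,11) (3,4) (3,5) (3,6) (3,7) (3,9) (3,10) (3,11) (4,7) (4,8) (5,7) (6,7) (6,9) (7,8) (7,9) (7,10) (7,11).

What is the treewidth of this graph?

A width-4 tree decomposition is:
Bags: B1 = {1, 2, 3, 7, 11}  B2 = {1, 2, 3, 5, 7}  B3 = {1, 2, 3, 4, 7}  B4 = {1, 2, 3, 7, 9}  B5 = {1, 3, 6, 7, 9}  B6 = {1, 2, 3, 7, 10}  B7 = {1, 2, 4, 7, 8}
Tree: B1–B2, B1–B3, B1–B4, B4–B5, B1–B6, B3–B7
The largest bag has 5 vertices, giving width 4; this decomposition certifies tw(G) ≤ 4. Conversely, {1, 2, 4, 7, 8} is a clique of size 5, and the vertices of any clique must share a bag in every tree decomposition; so some bag has ≥ 5 vertices and tw(G) ≥ 4. Hence tw(G) = 4 exactly.

4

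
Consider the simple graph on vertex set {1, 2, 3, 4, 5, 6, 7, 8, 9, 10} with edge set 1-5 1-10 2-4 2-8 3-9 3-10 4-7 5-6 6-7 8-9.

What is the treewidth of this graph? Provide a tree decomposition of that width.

Treewidth 2.
One such decomposition:
Bags: B1 = {2, 4, 7}  B2 = {2, 6, 7}  B3 = {2, 5, 6}  B4 = {1, 2, 5}  B5 = {1, 2, 10}  B6 = {2, 3, 10}  B7 = {2, 3, 9}  B8 = {2, 8, 9}
Tree: B1–B2, B2–B3, B3–B4, B4–B5, B5–B6, B6–B7, B7–B8

Each bag holds 3 vertices, so the decomposition has width 2, which upper-bounds the treewidth. The edges 2–4–7–6–5–1–10–3–9–8–2 form a cycle, so G is not a tree and its treewidth is at least 2. Therefore the treewidth is 2.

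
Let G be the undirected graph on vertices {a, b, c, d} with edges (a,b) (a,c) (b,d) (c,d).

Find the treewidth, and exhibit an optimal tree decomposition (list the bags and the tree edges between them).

The largest bag has 3 vertices, giving width 2; this decomposition certifies tw(G) ≤ 2. Since b–d–c–a–b is a cycle in G, G is not acyclic. Forests are exactly the graphs of treewidth ≤ 1, so tw(G) ≥ 2. The upper and lower bounds meet at 2, so that is the treewidth.

Treewidth 2.
One optimal decomposition is:
Bags: B1 = {b, c, d}  B2 = {a, b, c}
Tree: B1–B2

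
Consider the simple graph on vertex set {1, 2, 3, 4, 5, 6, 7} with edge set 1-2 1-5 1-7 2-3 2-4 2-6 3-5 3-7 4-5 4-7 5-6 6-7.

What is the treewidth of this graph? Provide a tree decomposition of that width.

Each bag holds 4 vertices, so the decomposition has width 3, which upper-bounds the treewidth. For the lower bound: the 4 vertex sets {2,3}, {4,5}, {7}, {6} are disjoint, each induces a connected subgraph, and every pair is joined by at least one edge of G. Contracting each set to a single vertex therefore yields K_{4} as a minor, and since treewidth is minor-monotone, tw(G) ≥ tw(K_{4}) = 3. Hence tw(G) = 3 exactly.

Treewidth 3.
Bags: B1 = {2, 3, 5, 7}  B2 = {2, 4, 5, 7}  B3 = {2, 5, 6, 7}  B4 = {1, 2, 5, 7}
Tree: B1–B2, B2–B3, B3–B4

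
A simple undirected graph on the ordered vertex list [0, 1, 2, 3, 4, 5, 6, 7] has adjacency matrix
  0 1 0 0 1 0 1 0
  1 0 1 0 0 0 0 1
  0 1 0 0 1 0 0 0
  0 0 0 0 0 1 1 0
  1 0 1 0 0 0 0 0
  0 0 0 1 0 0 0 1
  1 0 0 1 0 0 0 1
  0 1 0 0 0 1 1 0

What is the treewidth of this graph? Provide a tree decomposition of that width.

The largest bag has 3 vertices, giving width 2; this decomposition certifies tw(G) ≤ 2. Since 4–2–1–0–4 is a cycle in G, G is not acyclic. Forests are exactly the graphs of treewidth ≤ 1, so tw(G) ≥ 2. The upper and lower bounds meet at 2, so that is the treewidth.

Treewidth 2.
Bags: B1 = {0, 2, 4}  B2 = {0, 1, 2}  B3 = {0, 1, 6}  B4 = {1, 6, 7}  B5 = {3, 6, 7}  B6 = {3, 5, 7}
Tree: B1–B2, B2–B3, B3–B4, B4–B5, B5–B6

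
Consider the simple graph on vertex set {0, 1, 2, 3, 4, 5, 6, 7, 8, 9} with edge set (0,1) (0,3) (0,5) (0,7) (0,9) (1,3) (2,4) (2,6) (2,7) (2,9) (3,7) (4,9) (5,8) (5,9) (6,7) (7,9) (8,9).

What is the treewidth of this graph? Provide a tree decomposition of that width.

Treewidth 2.
Bags: B1 = {0, 3, 7}  B2 = {0, 7, 9}  B3 = {0, 5, 9}  B4 = {2, 7, 9}  B5 = {2, 6, 7}  B6 = {2, 4, 9}  B7 = {5, 8, 9}  B8 = {0, 1, 3}
Tree: B1–B2, B2–B3, B2–B4, B4–B5, B4–B6, B3–B7, B1–B8

The largest bag has 3 vertices, giving width 2; this decomposition certifies tw(G) ≤ 2. On the other hand G contains the 3-clique {0, 1, 3}. A clique must lie in a single bag of any decomposition, so no decomposition can have width below 2. Hence tw(G) = 2 exactly.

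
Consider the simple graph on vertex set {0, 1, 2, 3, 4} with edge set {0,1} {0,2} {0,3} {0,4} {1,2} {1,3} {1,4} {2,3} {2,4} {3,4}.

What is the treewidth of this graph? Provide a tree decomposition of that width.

With just one bag of size 5, the width is 5 − 1 = 4, so tw(G) ≤ 4. On the other hand G contains the 5-clique {0, 1, 2, 3, 4}. A clique must lie in a single bag of any decomposition, so no decomposition can have width below 4. Therefore the treewidth is 4.

Treewidth 4.
One optimal decomposition is:
Bags: B1 = {0, 1, 2, 3, 4}
Tree: (single bag)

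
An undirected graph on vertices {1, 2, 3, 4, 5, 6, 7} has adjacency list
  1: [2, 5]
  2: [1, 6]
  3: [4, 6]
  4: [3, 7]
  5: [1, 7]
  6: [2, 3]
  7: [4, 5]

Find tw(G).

2

A width-2 tree decomposition is:
Bags: B1 = {1, 2, 6}  B2 = {1, 3, 6}  B3 = {1, 3, 4}  B4 = {1, 4, 7}  B5 = {1, 5, 7}
Tree: B1–B2, B2–B3, B3–B4, B4–B5
Every bag has size at most 3, so the width is 3 − 1 = 2 and tw(G) ≤ 2. For the lower bound, G contains the cycle 1–2–6–3–4–7–5–1, so G is not a forest; only forests have treewidth ≤ 1, hence tw(G) ≥ 2. Hence tw(G) = 2 exactly.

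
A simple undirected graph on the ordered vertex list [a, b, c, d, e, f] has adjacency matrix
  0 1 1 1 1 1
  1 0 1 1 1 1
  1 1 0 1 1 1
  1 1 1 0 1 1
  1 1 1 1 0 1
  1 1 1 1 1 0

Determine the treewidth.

5

A width-5 tree decomposition is:
Bags: B1 = {a, b, c, d, e, f}
Tree: (single bag)
With just one bag of size 6, the width is 6 − 1 = 5, so tw(G) ≤ 5. Conversely, {a, b, c, d, e, f} is a clique of size 6, and the vertices of any clique must share a bag in every tree decomposition; so some bag has ≥ 6 vertices and tw(G) ≥ 5. Combining the bounds, tw(G) = 5.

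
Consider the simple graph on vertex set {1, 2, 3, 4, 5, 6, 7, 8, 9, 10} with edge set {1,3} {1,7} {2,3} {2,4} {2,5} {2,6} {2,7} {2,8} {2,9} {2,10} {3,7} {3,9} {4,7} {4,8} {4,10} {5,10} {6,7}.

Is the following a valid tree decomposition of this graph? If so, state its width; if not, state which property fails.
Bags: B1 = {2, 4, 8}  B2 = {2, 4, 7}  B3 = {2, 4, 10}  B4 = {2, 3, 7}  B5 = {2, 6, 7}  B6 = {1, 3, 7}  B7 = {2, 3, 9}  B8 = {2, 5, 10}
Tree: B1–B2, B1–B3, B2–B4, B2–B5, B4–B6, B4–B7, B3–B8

Vertex coverage: the bags together contain {1, 2, 3, 4, 5, 6, 7, 8, 9, 10}, the full vertex set. Edge coverage: each edge of G has both endpoints in at least one bag. Running intersection: for every vertex, the bags containing it form a connected subtree. All three properties hold, so this is a valid tree decomposition of width max|bag| − 1 = 2, and hence tw(G) ≤ 2.

Yes; width 2.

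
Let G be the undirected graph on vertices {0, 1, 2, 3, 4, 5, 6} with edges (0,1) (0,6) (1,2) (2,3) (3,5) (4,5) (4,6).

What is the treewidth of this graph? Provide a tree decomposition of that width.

Treewidth 2.
Bags: B1 = {0, 1, 2}  B2 = {0, 2, 3}  B3 = {0, 3, 5}  B4 = {0, 4, 5}  B5 = {0, 4, 6}
Tree: B1–B2, B2–B3, B3–B4, B4–B5

The largest bag has 3 vertices, giving width 2; this decomposition certifies tw(G) ≤ 2. The edges 0–1–2–3–5–4–6–0 form a cycle, so G is not a tree and its treewidth is at least 2. Hence tw(G) = 2 exactly.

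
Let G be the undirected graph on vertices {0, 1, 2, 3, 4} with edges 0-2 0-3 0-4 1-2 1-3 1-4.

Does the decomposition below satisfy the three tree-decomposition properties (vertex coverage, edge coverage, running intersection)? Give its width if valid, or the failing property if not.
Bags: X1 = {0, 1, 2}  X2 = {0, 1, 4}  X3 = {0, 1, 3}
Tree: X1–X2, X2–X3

Yes; width 2.

Every vertex of G appears in some bag (union = {0, 1, 2, 3, 4}); every edge is covered by a bag; and for each vertex v the set of bags containing v is connected in the bag tree. The decomposition is therefore valid. The largest bag has 3 vertices, so the width is 2.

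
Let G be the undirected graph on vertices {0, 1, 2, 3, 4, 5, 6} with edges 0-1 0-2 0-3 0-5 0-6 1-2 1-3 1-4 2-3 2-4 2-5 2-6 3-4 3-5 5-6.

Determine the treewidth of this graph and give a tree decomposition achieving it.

Treewidth 3.
Bags: B1 = {0, 1, 2, 3}  B2 = {0, 2, 3, 5}  B3 = {1, 2, 3, 4}  B4 = {0, 2, 5, 6}
Tree: B1–B2, B1–B3, B2–B4

The largest bag has 4 vertices, giving width 3; this decomposition certifies tw(G) ≤ 3. On the other hand G contains the 4-clique {0, 1, 2, 3}. A clique must lie in a single bag of any decomposition, so no decomposition can have width below 3. Therefore the treewidth is 3.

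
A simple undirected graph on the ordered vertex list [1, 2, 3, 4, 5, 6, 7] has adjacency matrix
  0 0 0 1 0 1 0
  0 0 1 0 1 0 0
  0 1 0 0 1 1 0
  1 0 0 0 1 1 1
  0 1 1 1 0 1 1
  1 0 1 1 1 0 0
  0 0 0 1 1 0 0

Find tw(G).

2

A width-2 tree decomposition is:
Bags: B1 = {1, 4, 6}  B2 = {4, 5, 6}  B3 = {3, 5, 6}  B4 = {2, 3, 5}  B5 = {4, 5, 7}
Tree: B1–B2, B2–B3, B3–B4, B2–B5
Each bag holds 3 vertices, so the decomposition has width 2, which upper-bounds the treewidth. For the lower bound, the 3 vertices {1, 4, 6} are pairwise adjacent, and any tree decomposition puts a clique entirely inside one bag — forcing width ≥ 2. The upper and lower bounds meet at 2, so that is the treewidth.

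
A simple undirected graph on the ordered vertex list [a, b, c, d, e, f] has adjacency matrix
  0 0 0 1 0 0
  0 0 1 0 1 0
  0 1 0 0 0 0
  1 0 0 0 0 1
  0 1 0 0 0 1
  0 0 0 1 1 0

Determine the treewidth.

1

A width-1 tree decomposition is:
Bags: B1 = {b, c}  B2 = {b, e}  B3 = {e, f}  B4 = {d, f}  B5 = {a, d}
Tree: B1–B2, B2–B3, B3–B4, B4–B5
Each bag holds 2 vertices, so the decomposition has width 1, which upper-bounds the treewidth. G has an edge, so its treewidth is at least 1. Hence tw(G) = 1 exactly.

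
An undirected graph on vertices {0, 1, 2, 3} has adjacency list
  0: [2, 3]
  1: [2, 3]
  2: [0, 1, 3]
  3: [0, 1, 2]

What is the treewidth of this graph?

A width-2 tree decomposition is:
Bags: B1 = {0, 2, 3}  B2 = {1, 2, 3}
Tree: B1–B2
The largest bag has 3 vertices, giving width 2; this decomposition certifies tw(G) ≤ 2. For the lower bound, the 3 vertices {0, 2, 3} are pairwise adjacent, and any tree decomposition puts a clique entirely inside one bag — forcing width ≥ 2. Hence tw(G) = 2 exactly.

2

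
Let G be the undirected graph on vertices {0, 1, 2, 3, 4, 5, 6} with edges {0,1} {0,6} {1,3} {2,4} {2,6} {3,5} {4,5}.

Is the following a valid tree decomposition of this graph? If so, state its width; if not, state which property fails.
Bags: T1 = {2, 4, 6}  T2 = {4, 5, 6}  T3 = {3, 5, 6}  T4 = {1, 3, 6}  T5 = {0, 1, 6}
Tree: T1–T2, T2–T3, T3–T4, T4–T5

Yes; width 2.

Vertex coverage: the bags together contain {0, 1, 2, 3, 4, 5, 6}, the full vertex set. Edge coverage: each edge of G has both endpoints in at least one bag. Running intersection: for every vertex, the bags containing it form a connected subtree. All three properties hold, so this is a valid tree decomposition of width max|bag| − 1 = 2, and hence tw(G) ≤ 2.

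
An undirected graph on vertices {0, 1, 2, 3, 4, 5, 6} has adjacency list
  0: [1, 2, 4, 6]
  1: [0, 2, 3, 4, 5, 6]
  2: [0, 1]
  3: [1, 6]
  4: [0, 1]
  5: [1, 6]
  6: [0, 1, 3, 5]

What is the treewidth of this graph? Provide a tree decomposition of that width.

Every bag has size at most 3, so the width is 3 − 1 = 2 and tw(G) ≤ 2. On the other hand G contains the 3-clique {0, 1, 2}. A clique must lie in a single bag of any decomposition, so no decomposition can have width below 2. The upper and lower bounds meet at 2, so that is the treewidth.

Treewidth 2.
Bags: B1 = {0, 1, 6}  B2 = {0, 1, 4}  B3 = {1, 5, 6}  B4 = {0, 1, 2}  B5 = {1, 3, 6}
Tree: B1–B2, B1–B3, B2–B4, B3–B5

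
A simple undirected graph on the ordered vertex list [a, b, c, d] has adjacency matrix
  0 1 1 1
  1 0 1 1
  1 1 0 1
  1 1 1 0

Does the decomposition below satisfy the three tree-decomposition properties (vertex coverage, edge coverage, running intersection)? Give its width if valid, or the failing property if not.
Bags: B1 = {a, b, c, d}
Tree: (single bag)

Yes; width 3.

Vertex coverage: the bags together contain {a, b, c, d}, the full vertex set. Edge coverage: each edge of G has both endpoints in at least one bag. Running intersection: for every vertex, the bags containing it form a connected subtree. All three properties hold, so this is a valid tree decomposition of width max|bag| − 1 = 3, and hence tw(G) ≤ 3.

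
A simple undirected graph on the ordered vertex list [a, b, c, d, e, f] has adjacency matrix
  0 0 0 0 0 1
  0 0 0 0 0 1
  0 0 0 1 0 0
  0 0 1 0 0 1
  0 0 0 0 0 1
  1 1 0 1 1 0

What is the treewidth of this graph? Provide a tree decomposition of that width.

Treewidth 1.
One optimal decomposition is:
Bags: B1 = {d, f}  B2 = {a, f}  B3 = {b, f}  B4 = {c, d}  B5 = {e, f}
Tree: B1–B2, B2–B3, B1–B4, B2–B5

Every bag has size at most 2, so the width is 2 − 1 = 1 and tw(G) ≤ 1. Any graph with an edge has treewidth ≥ 1, and G has the edge d–f. Combining the bounds, tw(G) = 1.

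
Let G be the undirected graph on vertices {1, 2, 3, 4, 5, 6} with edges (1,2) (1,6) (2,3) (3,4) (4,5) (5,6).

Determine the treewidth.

2

A width-2 tree decomposition is:
Bags: B1 = {3, 4, 5}  B2 = {3, 5, 6}  B3 = {1, 3, 6}  B4 = {1, 2, 3}
Tree: B1–B2, B2–B3, B3–B4
The largest bag has 3 vertices, giving width 2; this decomposition certifies tw(G) ≤ 2. The edges 3–4–5–6–1–2–3 form a cycle, so G is not a tree and its treewidth is at least 2. Combining the bounds, tw(G) = 2.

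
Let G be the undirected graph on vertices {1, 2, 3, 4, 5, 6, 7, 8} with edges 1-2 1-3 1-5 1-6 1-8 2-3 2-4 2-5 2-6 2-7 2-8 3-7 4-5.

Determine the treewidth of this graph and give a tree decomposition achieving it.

The largest bag has 3 vertices, giving width 2; this decomposition certifies tw(G) ≤ 2. On the other hand G contains the 3-clique {1, 2, 8}. A clique must lie in a single bag of any decomposition, so no decomposition can have width below 2. Combining the bounds, tw(G) = 2.

Treewidth 2.
One optimal decomposition is:
Bags: B1 = {1, 2, 3}  B2 = {1, 2, 5}  B3 = {2, 4, 5}  B4 = {1, 2, 8}  B5 = {1, 2, 6}  B6 = {2, 3, 7}
Tree: B1–B2, B2–B3, B1–B4, B1–B5, B1–B6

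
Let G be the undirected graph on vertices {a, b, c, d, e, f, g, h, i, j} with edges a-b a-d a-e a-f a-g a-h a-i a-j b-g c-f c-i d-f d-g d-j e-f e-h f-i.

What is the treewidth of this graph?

2

A width-2 tree decomposition is:
Bags: B1 = {a, d, g}  B2 = {a, d, f}  B3 = {a, f, i}  B4 = {a, d, j}  B5 = {a, b, g}  B6 = {c, f, i}  B7 = {a, e, f}  B8 = {a, e, h}
Tree: B1–B2, B2–B3, B2–B4, B1–B5, B3–B6, B2–B7, B7–B8
Every bag has size at most 3, so the width is 3 − 1 = 2 and tw(G) ≤ 2. On the other hand G contains the 3-clique {c, f, i}. A clique must lie in a single bag of any decomposition, so no decomposition can have width below 2. Therefore the treewidth is 2.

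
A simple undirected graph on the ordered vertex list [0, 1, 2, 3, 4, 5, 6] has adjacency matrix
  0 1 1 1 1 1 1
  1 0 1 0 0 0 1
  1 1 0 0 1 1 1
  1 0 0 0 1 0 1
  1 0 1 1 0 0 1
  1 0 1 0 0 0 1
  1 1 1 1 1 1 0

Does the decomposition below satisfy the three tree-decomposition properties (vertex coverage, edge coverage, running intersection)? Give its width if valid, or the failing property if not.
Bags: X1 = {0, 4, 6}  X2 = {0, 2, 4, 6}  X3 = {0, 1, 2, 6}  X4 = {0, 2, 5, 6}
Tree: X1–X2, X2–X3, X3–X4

No — vertex 3 appears in no bag.

A tree decomposition must satisfy three properties: every vertex lies in some bag; for every edge, both endpoints lie together in some bag; and for every vertex, the bags containing it form a connected subtree. Here vertex 3 appears in no bag, so the decomposition is invalid.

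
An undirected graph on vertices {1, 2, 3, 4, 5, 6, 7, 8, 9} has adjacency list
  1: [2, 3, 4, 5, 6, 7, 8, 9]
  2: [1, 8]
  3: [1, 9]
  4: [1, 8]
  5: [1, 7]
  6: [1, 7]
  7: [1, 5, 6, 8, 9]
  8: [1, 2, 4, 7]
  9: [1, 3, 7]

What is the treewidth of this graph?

2

A width-2 tree decomposition is:
Bags: B1 = {1, 7, 8}  B2 = {1, 4, 8}  B3 = {1, 6, 7}  B4 = {1, 7, 9}  B5 = {1, 2, 8}  B6 = {1, 3, 9}  B7 = {1, 5, 7}
Tree: B1–B2, B1–B3, B3–B4, B2–B5, B4–B6, B3–B7
Every bag has size at most 3, so the width is 3 − 1 = 2 and tw(G) ≤ 2. Conversely, {1, 2, 8} is a clique of size 3, and the vertices of any clique must share a bag in every tree decomposition; so some bag has ≥ 3 vertices and tw(G) ≥ 2. The upper and lower bounds meet at 2, so that is the treewidth.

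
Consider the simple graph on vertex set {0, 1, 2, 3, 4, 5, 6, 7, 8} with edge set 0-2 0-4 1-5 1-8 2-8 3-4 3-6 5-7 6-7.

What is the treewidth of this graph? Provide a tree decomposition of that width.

Treewidth 2.
One optimal decomposition is:
Bags: B1 = {3, 4, 6}  B2 = {4, 6, 7}  B3 = {4, 5, 7}  B4 = {1, 4, 5}  B5 = {1, 4, 8}  B6 = {2, 4, 8}  B7 = {0, 2, 4}
Tree: B1–B2, B2–B3, B3–B4, B4–B5, B5–B6, B6–B7

Every bag has size at most 3, so the width is 3 − 1 = 2 and tw(G) ≤ 2. The edges 4–3–6–7–5–1–8–2–0–4 form a cycle, so G is not a tree and its treewidth is at least 2. Therefore the treewidth is 2.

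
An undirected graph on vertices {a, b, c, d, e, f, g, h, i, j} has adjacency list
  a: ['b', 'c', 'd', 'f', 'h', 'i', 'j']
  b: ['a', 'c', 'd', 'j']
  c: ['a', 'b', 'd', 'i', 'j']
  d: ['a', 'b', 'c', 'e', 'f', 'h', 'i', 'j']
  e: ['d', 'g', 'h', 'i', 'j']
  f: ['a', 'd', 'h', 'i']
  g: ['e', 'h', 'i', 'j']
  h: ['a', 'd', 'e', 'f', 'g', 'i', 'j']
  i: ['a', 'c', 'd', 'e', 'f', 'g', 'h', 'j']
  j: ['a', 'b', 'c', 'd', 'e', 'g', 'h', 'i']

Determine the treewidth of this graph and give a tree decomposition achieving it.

The largest bag has 5 vertices, giving width 4; this decomposition certifies tw(G) ≤ 4. On the other hand G contains the 5-clique {a, b, c, d, j}. A clique must lie in a single bag of any decomposition, so no decomposition can have width below 4. Therefore the treewidth is 4.

Treewidth 4.
One such decomposition:
Bags: B1 = {a, c, d, i, j}  B2 = {a, d, h, i, j}  B3 = {a, d, f, h, i}  B4 = {d, e, h, i, j}  B5 = {a, b, c, d, j}  B6 = {e, g, h, i, j}
Tree: B1–B2, B2–B3, B2–B4, B1–B5, B4–B6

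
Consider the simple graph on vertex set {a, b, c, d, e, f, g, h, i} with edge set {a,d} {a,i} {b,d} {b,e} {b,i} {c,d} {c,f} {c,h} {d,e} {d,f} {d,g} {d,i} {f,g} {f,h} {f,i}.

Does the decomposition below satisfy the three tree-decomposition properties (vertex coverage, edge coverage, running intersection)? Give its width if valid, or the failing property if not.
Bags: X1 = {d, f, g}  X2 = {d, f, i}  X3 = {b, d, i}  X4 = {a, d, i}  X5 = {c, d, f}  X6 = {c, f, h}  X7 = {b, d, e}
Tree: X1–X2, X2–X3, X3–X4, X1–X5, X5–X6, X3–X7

Checking the three conditions: (i) the bags cover all of {a, b, c, d, e, f, g, h, i}; (ii) for each edge, some bag contains both endpoints; (iii) the bags containing any fixed vertex form a subtree. All hold, so the decomposition is valid with width 3 − 1 = 2.

Yes; width 2.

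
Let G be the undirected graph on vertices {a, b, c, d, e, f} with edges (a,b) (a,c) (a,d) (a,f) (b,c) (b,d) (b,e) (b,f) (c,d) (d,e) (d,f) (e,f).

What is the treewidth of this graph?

A width-3 tree decomposition is:
Bags: B1 = {b, d, e, f}  B2 = {a, b, d, f}  B3 = {a, b, c, d}
Tree: B1–B2, B2–B3
The largest bag has 4 vertices, giving width 3; this decomposition certifies tw(G) ≤ 3. Conversely, {b, d, e, f} is a clique of size 4, and the vertices of any clique must share a bag in every tree decomposition; so some bag has ≥ 4 vertices and tw(G) ≥ 3. Therefore the treewidth is 3.

3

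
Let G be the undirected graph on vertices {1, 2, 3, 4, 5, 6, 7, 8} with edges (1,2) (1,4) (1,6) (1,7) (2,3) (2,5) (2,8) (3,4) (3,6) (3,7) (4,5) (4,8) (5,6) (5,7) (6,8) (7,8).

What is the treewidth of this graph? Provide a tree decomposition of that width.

The largest bag has 5 vertices, giving width 4; this decomposition certifies tw(G) ≤ 4. For the lower bound: the 5 vertex sets {1,4}, {5,6}, {2,8}, {7}, {3} are disjoint, each induces a connected subgraph, and every pair is joined by at least one edge of G. Contracting each set to a single vertex therefore yields K_{5} as a minor, and since treewidth is minor-monotone, tw(G) ≥ tw(K_{5}) = 4. Combining the bounds, tw(G) = 4.

Treewidth 4.
One such decomposition:
Bags: B1 = {1, 2, 4, 6, 7}  B2 = {2, 4, 5, 6, 7}  B3 = {2, 4, 6, 7, 8}  B4 = {2, 3, 4, 6, 7}
Tree: B1–B2, B2–B3, B3–B4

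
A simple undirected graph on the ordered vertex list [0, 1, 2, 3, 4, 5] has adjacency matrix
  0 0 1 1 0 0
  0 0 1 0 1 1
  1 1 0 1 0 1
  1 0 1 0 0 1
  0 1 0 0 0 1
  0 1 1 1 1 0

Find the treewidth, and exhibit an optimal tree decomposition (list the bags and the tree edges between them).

The largest bag has 3 vertices, giving width 2; this decomposition certifies tw(G) ≤ 2. On the other hand G contains the 3-clique {1, 2, 5}. A clique must lie in a single bag of any decomposition, so no decomposition can have width below 2. Therefore the treewidth is 2.

Treewidth 2.
One optimal decomposition is:
Bags: B1 = {0, 2, 3}  B2 = {2, 3, 5}  B3 = {1, 2, 5}  B4 = {1, 4, 5}
Tree: B1–B2, B2–B3, B3–B4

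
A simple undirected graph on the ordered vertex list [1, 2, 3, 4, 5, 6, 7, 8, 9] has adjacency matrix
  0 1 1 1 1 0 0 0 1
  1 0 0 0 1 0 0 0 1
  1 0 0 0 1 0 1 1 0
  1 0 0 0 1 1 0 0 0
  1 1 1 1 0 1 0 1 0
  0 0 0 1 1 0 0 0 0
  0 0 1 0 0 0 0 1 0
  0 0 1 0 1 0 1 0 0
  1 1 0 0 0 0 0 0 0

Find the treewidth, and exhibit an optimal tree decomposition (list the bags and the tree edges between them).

Each bag holds 3 vertices, so the decomposition has width 2, which upper-bounds the treewidth. For the lower bound, the 3 vertices {1, 2, 9} are pairwise adjacent, and any tree decomposition puts a clique entirely inside one bag — forcing width ≥ 2. Combining the bounds, tw(G) = 2.

Treewidth 2.
One such decomposition:
Bags: B1 = {4, 5, 6}  B2 = {1, 4, 5}  B3 = {1, 3, 5}  B4 = {1, 2, 5}  B5 = {1, 2, 9}  B6 = {3, 5, 8}  B7 = {3, 7, 8}
Tree: B1–B2, B2–B3, B3–B4, B4–B5, B3–B6, B6–B7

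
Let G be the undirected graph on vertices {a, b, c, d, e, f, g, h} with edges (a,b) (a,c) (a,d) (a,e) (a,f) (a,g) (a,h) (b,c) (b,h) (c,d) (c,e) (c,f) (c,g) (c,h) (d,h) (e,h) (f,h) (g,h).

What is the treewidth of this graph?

A width-3 tree decomposition is:
Bags: B1 = {a, c, d, h}  B2 = {a, c, e, h}  B3 = {a, c, g, h}  B4 = {a, c, f, h}  B5 = {a, b, c, h}
Tree: B1–B2, B2–B3, B2–B4, B1–B5
Each bag holds 4 vertices, so the decomposition has width 3, which upper-bounds the treewidth. On the other hand G contains the 4-clique {a, c, d, h}. A clique must lie in a single bag of any decomposition, so no decomposition can have width below 3. The upper and lower bounds meet at 3, so that is the treewidth.

3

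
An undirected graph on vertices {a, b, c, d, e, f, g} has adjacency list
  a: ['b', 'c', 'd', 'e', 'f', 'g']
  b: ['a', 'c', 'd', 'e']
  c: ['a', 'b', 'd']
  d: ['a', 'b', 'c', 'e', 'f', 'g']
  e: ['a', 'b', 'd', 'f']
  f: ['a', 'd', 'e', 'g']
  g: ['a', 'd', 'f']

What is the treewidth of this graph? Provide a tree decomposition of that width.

Treewidth 3.
One optimal decomposition is:
Bags: B1 = {a, d, f, g}  B2 = {a, d, e, f}  B3 = {a, b, d, e}  B4 = {a, b, c, d}
Tree: B1–B2, B2–B3, B3–B4

Each bag holds 4 vertices, so the decomposition has width 3, which upper-bounds the treewidth. For the lower bound, the 4 vertices {a, b, c, d} are pairwise adjacent, and any tree decomposition puts a clique entirely inside one bag — forcing width ≥ 3. Hence tw(G) = 3 exactly.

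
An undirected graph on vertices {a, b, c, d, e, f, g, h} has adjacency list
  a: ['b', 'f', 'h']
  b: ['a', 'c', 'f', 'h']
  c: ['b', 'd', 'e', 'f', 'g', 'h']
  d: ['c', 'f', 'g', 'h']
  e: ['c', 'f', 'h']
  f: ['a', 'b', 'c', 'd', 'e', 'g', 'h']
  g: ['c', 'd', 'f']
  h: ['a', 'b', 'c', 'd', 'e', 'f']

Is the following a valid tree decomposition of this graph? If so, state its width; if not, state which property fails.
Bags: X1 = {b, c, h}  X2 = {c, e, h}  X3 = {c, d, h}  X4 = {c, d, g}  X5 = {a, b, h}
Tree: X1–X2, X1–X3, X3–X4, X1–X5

No — vertex f appears in no bag.

A tree decomposition must satisfy three properties: every vertex lies in some bag; for every edge, both endpoints lie together in some bag; and for every vertex, the bags containing it form a connected subtree. Here vertex f appears in no bag, so the decomposition is invalid.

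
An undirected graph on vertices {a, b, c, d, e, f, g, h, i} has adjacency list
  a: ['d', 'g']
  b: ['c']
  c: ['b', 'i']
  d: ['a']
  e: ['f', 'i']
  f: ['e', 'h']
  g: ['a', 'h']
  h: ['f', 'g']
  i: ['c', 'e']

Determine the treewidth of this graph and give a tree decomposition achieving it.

Treewidth 1.
One optimal decomposition is:
Bags: B1 = {b, c}  B2 = {c, i}  B3 = {e, i}  B4 = {e, f}  B5 = {f, h}  B6 = {g, h}  B7 = {a, g}  B8 = {a, d}
Tree: B1–B2, B2–B3, B3–B4, B4–B5, B5–B6, B6–B7, B7–B8

Every bag has size at most 2, so the width is 2 − 1 = 1 and tw(G) ≤ 1. Since G has at least one edge (e.g. b–c), it is not an edgeless graph, so tw(G) ≥ 1. The upper and lower bounds meet at 1, so that is the treewidth.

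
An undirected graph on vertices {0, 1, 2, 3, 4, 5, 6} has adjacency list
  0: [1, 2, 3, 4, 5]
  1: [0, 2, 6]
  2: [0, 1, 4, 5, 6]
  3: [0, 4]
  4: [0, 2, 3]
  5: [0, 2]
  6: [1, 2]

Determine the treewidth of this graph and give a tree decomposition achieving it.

Treewidth 2.
Bags: B1 = {1, 2, 6}  B2 = {0, 1, 2}  B3 = {0, 2, 4}  B4 = {0, 3, 4}  B5 = {0, 2, 5}
Tree: B1–B2, B2–B3, B3–B4, B2–B5

The largest bag has 3 vertices, giving width 2; this decomposition certifies tw(G) ≤ 2. On the other hand G contains the 3-clique {0, 1, 2}. A clique must lie in a single bag of any decomposition, so no decomposition can have width below 2. The upper and lower bounds meet at 2, so that is the treewidth.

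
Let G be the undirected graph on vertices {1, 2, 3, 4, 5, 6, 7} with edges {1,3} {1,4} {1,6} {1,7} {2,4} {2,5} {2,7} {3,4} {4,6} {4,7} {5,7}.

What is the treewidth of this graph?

2

A width-2 tree decomposition is:
Bags: B1 = {1, 4, 7}  B2 = {1, 4, 6}  B3 = {2, 4, 7}  B4 = {2, 5, 7}  B5 = {1, 3, 4}
Tree: B1–B2, B1–B3, B3–B4, B2–B5
The largest bag has 3 vertices, giving width 2; this decomposition certifies tw(G) ≤ 2. Conversely, {1, 3, 4} is a clique of size 3, and the vertices of any clique must share a bag in every tree decomposition; so some bag has ≥ 3 vertices and tw(G) ≥ 2. The upper and lower bounds meet at 2, so that is the treewidth.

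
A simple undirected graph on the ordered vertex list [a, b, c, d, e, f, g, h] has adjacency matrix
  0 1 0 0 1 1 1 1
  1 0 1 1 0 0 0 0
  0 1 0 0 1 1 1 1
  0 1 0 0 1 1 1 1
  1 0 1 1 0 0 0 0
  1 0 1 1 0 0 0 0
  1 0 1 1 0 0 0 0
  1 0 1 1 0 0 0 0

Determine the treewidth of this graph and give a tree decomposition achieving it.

Every bag has size at most 4, so the width is 4 − 1 = 3 and tw(G) ≤ 3. For the lower bound: the 4 vertex sets {b,d}, {a,e}, {c}, {h} are disjoint, each induces a connected subgraph, and every pair is joined by at least one edge of G. Contracting each set to a single vertex therefore yields K_{4} as a minor, and since treewidth is minor-monotone, tw(G) ≥ tw(K_{4}) = 3. The upper and lower bounds meet at 3, so that is the treewidth.

Treewidth 3.
One such decomposition:
Bags: B1 = {a, b, c, d}  B2 = {a, c, d, e}  B3 = {a, c, d, h}  B4 = {a, c, d, g}  B5 = {a, c, d, f}
Tree: B1–B2, B2–B3, B3–B4, B4–B5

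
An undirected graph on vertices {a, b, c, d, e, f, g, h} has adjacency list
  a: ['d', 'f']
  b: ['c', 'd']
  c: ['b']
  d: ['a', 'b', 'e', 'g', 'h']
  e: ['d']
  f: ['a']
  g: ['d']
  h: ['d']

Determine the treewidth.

1

A width-1 tree decomposition is:
Bags: B1 = {a, d}  B2 = {b, d}  B3 = {d, h}  B4 = {d, e}  B5 = {a, f}  B6 = {d, g}  B7 = {b, c}
Tree: B1–B2, B1–B3, B2–B4, B1–B5, B1–B6, B2–B7
The largest bag has 2 vertices, giving width 1; this decomposition certifies tw(G) ≤ 1. Since G has at least one edge (e.g. a–d), it is not an edgeless graph, so tw(G) ≥ 1. Combining the bounds, tw(G) = 1.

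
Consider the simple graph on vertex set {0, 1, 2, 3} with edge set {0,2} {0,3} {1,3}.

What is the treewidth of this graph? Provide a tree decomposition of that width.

Treewidth 1.
One optimal decomposition is:
Bags: B1 = {0, 3}  B2 = {1, 3}  B3 = {0, 2}
Tree: B1–B2, B1–B3

The largest bag has 2 vertices, giving width 1; this decomposition certifies tw(G) ≤ 1. Any graph with an edge has treewidth ≥ 1, and G has the edge 0–3. Hence tw(G) = 1 exactly.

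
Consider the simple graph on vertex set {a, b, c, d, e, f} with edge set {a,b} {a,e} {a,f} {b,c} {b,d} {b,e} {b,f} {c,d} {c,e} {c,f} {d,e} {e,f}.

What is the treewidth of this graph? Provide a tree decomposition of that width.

Each bag holds 4 vertices, so the decomposition has width 3, which upper-bounds the treewidth. For the lower bound, the 4 vertices {b, c, d, e} are pairwise adjacent, and any tree decomposition puts a clique entirely inside one bag — forcing width ≥ 3. Hence tw(G) = 3 exactly.

Treewidth 3.
Bags: B1 = {b, c, d, e}  B2 = {b, c, e, f}  B3 = {a, b, e, f}
Tree: B1–B2, B2–B3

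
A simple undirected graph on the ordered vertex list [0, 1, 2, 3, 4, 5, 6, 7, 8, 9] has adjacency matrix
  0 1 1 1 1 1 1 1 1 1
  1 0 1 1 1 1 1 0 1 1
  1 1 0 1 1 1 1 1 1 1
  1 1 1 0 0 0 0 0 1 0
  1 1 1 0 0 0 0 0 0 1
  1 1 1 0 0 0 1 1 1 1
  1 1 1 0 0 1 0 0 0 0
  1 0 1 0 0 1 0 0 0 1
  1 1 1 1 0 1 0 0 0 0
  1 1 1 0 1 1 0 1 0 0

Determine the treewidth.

A width-4 tree decomposition is:
Bags: B1 = {0, 1, 2, 5, 9}  B2 = {0, 1, 2, 5, 8}  B3 = {0, 1, 2, 4, 9}  B4 = {0, 2, 5, 7, 9}  B5 = {0, 1, 2, 3, 8}  B6 = {0, 1, 2, 5, 6}
Tree: B1–B2, B1–B3, B1–B4, B2–B5, B2–B6
Every bag has size at most 5, so the width is 5 − 1 = 4 and tw(G) ≤ 4. On the other hand G contains the 5-clique {0, 1, 2, 3, 8}. A clique must lie in a single bag of any decomposition, so no decomposition can have width below 4. Combining the bounds, tw(G) = 4.

4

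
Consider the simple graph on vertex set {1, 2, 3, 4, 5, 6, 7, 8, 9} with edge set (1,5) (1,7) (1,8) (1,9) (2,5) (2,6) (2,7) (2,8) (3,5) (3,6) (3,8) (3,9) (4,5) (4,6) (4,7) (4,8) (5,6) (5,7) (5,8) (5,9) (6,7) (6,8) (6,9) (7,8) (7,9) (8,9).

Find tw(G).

A width-4 tree decomposition is:
Bags: B1 = {4, 5, 6, 7, 8}  B2 = {5, 6, 7, 8, 9}  B3 = {1, 5, 7, 8, 9}  B4 = {2, 5, 6, 7, 8}  B5 = {3, 5, 6, 8, 9}
Tree: B1–B2, B2–B3, B1–B4, B2–B5
The largest bag has 5 vertices, giving width 4; this decomposition certifies tw(G) ≤ 4. On the other hand G contains the 5-clique {1, 5, 7, 8, 9}. A clique must lie in a single bag of any decomposition, so no decomposition can have width below 4. Therefore the treewidth is 4.

4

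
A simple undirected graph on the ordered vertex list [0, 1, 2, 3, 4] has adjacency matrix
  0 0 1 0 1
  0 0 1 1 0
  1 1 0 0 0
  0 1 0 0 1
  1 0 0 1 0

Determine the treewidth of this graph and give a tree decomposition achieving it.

Each bag holds 3 vertices, so the decomposition has width 2, which upper-bounds the treewidth. The edges 1–2–0–4–3–1 form a cycle, so G is not a tree and its treewidth is at least 2. Hence tw(G) = 2 exactly.

Treewidth 2.
Bags: B1 = {0, 1, 2}  B2 = {0, 1, 4}  B3 = {1, 3, 4}
Tree: B1–B2, B2–B3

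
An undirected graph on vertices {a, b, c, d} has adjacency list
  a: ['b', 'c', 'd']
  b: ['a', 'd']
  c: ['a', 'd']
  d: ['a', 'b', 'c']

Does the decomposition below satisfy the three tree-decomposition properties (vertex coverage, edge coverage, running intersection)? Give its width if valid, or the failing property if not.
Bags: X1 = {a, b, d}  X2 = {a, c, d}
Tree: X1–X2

Yes; width 2.

Vertex coverage: the bags together contain {a, b, c, d}, the full vertex set. Edge coverage: each edge of G has both endpoints in at least one bag. Running intersection: for every vertex, the bags containing it form a connected subtree. All three properties hold, so this is a valid tree decomposition of width max|bag| − 1 = 2, and hence tw(G) ≤ 2.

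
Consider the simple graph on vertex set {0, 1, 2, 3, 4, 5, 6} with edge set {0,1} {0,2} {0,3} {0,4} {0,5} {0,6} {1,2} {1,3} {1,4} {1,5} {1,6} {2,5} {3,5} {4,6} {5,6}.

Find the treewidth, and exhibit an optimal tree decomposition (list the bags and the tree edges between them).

Every bag has size at most 4, so the width is 4 − 1 = 3 and tw(G) ≤ 3. For the lower bound, the 4 vertices {0, 1, 4, 6} are pairwise adjacent, and any tree decomposition puts a clique entirely inside one bag — forcing width ≥ 3. Therefore the treewidth is 3.

Treewidth 3.
One optimal decomposition is:
Bags: B1 = {0, 1, 2, 5}  B2 = {0, 1, 5, 6}  B3 = {0, 1, 4, 6}  B4 = {0, 1, 3, 5}
Tree: B1–B2, B2–B3, B1–B4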